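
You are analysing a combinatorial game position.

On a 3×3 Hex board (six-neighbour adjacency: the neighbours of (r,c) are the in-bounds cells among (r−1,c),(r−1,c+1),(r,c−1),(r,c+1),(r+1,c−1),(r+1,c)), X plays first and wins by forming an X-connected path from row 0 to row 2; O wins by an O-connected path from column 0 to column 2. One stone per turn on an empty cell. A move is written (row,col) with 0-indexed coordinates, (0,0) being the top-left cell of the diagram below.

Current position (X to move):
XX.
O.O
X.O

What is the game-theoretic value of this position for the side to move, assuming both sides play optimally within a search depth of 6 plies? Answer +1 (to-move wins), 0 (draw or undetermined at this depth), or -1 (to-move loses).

value(XX./O.O/X.O, X) = +1

[XX./O.O/X.O] X move#1: (0,2):-1/XXX/O.O/X.O, (1,1):+1/XX./OXO/X.O*, (2,1):-1/XX./O.O/XXO
[XX./OXO/X.O] end (terminal -1, O#2); searched XX./O.O/X.O to 6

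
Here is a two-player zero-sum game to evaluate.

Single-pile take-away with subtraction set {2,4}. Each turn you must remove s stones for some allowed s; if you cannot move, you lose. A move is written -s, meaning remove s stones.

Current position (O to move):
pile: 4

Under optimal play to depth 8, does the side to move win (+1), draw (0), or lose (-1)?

value(4, O) = +1

[4] O move#1: -2:-1/2, -4:+1/0*
[0] end (terminal -1, X#2); searched 4 to 8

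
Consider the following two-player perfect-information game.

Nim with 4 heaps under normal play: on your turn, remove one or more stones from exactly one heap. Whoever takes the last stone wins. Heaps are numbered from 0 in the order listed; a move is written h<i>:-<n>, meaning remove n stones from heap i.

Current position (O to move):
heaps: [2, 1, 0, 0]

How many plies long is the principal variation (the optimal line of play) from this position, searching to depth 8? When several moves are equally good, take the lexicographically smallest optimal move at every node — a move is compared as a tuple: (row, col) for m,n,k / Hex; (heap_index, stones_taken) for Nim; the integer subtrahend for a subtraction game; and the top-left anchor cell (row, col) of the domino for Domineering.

p1 O@[(2,1,0,0)]: h0:-1[(1,1,0,0)]+1* h0:-2[(0,1,0,0)]-1 h1:-1[(2,0,0,0)]-1
p2 X@[(1,1,0,0)]: h0:-1[(0,1,0,0)]-1* h1:-1[(1,0,0,0)]-1
p3 O@[(0,1,0,0)]: h1:-1[(0,0,0,0)]+1*
p4 X@[(0,0,0,0)] terminal -1; root [(2,1,0,0)] d8

PV length from [(2,1,0,0)]: 3 plies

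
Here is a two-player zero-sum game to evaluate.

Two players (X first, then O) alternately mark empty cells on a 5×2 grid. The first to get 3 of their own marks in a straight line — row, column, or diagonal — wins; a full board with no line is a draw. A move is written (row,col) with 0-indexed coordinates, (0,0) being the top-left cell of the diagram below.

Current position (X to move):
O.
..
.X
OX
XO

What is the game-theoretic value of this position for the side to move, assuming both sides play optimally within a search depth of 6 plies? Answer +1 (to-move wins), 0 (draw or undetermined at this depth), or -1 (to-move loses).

value(O./../.X/OX/XO, X) = +1

p1 X@[O./../.X/OX/XO]: (0,1)[OX/../.X/OX/XO]+0 (1,0)[O./X./.X/OX/XO]+0 (1,1)[O./.X/.X/OX/XO]+1* (2,0)[O./../XX/OX/XO]+0
p2 O@[O./.X/.X/OX/XO] terminal -1; root [O./../.X/OX/XO] d6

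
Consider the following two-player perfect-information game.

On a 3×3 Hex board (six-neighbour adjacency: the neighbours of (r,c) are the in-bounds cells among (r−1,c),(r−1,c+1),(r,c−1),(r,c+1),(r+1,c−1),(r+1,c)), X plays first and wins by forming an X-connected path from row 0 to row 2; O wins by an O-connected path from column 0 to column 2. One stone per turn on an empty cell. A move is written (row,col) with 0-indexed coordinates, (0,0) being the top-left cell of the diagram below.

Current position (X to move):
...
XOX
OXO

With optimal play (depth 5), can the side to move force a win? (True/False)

p1 X@[.../XOX/OXO]: (0,0)[X../XOX/OXO]-1 (0,1)[.X./XOX/OXO]-1 (0,2)[..X/XOX/OXO]+1*
p2 O@[..X/XOX/OXO] terminal -1; root [.../XOX/OXO] d5

X winning at [.../XOX/OXO]: True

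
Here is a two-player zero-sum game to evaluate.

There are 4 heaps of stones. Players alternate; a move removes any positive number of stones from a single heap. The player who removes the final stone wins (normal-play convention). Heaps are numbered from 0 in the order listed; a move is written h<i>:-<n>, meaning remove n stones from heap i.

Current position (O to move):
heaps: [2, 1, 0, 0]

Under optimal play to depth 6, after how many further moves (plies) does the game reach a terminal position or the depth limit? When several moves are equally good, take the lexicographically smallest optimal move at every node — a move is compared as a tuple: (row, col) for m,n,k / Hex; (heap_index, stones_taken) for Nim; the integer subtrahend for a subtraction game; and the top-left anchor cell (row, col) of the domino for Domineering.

p1 O@[(2,1,0,0)]: h0:-1[(1,1,0,0)]+1* h0:-2[(0,1,0,0)]-1 h1:-1[(2,0,0,0)]-1
p2 X@[(1,1,0,0)]: h0:-1[(0,1,0,0)]-1* h1:-1[(1,0,0,0)]-1
p3 O@[(0,1,0,0)]: h1:-1[(0,0,0,0)]+1*
p4 X@[(0,0,0,0)] terminal -1; root [(2,1,0,0)] d6

PV length from [(2,1,0,0)]: 3 plies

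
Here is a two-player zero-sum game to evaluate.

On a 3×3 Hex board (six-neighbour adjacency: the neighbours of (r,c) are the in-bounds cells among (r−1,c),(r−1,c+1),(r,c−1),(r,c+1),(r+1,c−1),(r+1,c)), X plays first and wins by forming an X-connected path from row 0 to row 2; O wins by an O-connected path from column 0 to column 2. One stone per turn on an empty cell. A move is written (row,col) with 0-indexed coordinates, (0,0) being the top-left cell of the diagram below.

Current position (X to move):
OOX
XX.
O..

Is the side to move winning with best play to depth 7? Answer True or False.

X winning at [OOX/XX./O..]: True

p1 X@[OOX/XX./O..]: (1,2)[OOX/XXX/O..]+1* (2,1)[OOX/XX./OX.]+1 (2,2)[OOX/XX./O.X]+1
p2 O@[OOX/XXX/O..]: (2,1)[OOX/XXX/OO.]-1* (2,2)[OOX/XXX/O.O]-1
p3 X@[OOX/XXX/OO.]: (2,2)[OOX/XXX/OOX]+1*
p4 O@[OOX/XXX/OOX] terminal -1; root [OOX/XX./O..] d7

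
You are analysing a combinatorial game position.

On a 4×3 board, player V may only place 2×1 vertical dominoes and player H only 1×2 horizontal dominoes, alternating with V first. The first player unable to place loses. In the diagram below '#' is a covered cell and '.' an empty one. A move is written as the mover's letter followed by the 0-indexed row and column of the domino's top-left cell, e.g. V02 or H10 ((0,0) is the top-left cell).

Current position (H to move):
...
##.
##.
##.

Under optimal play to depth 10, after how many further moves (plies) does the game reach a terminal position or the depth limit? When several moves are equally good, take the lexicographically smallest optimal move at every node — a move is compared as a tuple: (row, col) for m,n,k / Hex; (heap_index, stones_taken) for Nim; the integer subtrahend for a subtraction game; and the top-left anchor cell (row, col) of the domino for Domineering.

ply 1, H at .../##./##./##. | H00=-1→##./##./##./##.*; H01=-1→.##/##./##./##.
ply 2, V at ##./##./##./##. | V02=+1→###/###/##./##.*; V12=+1→##./###/###/##.; V22=+1→##./##./###/###
ply 3: ###/###/##./##. is terminal -1 (H); from .../##./##./##. depth 10

PV length from [.../##./##./##.]: 2 plies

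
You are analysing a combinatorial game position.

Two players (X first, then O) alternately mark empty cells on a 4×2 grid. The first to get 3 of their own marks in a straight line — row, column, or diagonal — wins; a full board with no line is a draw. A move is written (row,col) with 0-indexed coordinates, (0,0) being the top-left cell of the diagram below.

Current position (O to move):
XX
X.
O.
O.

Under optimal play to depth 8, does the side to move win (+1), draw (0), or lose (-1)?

[XX/X./O./O.] O move#1: (1,1):+0/XX/XO/O./O.*, (2,1):+0/XX/X./OO/O., (3,1):+0/XX/X./O./OO
[XX/XO/O./O.] X move#2: (2,1):+0/XX/XO/OX/O.*, (3,1):+0/XX/XO/O./OX
[XX/XO/OX/O.] O move#3: (3,1):+0/XX/XO/OX/OO*
[XX/XO/OX/OO] end (terminal +0, X#4); searched XX/X./O./O. to 8

value(XX/X./O./O., O) = 0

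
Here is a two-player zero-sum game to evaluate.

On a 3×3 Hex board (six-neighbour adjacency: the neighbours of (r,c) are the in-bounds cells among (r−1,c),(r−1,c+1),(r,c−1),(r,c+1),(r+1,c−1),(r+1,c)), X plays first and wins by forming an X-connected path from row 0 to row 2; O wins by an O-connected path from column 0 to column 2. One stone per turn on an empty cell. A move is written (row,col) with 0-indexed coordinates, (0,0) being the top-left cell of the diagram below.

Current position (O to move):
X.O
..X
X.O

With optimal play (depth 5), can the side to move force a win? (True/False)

ply 1, O at X.O/..X/X.O | (0,1)=-1→XOO/..X/X.O; (1,0)=+1→X.O/O.X/X.O*; (1,1)=-1→X.O/.OX/X.O; (2,1)=-1→X.O/..X/XOO
ply 2, X at X.O/O.X/X.O | (0,1)=-1→XXO/O.X/X.O*; (1,1)=-1→X.O/OXX/X.O; (2,1)=-1→X.O/O.X/XXO
ply 3, O at XXO/O.X/X.O | (1,1)=+1→XXO/OOX/X.O*; (2,1)=-1→XXO/O.X/XOO
ply 4: XXO/OOX/X.O is terminal -1 (X); from X.O/..X/X.O depth 5

O winning at [X.O/..X/X.O]: True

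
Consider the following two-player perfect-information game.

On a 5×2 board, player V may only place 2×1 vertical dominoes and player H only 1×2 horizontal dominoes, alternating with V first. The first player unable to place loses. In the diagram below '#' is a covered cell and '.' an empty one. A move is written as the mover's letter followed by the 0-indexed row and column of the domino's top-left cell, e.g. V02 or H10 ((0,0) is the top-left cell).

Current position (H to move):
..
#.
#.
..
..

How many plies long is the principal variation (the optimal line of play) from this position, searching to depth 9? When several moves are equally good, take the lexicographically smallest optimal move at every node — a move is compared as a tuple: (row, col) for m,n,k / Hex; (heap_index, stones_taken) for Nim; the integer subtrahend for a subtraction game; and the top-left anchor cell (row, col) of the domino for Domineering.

PV length from [../#./#./../..]: 3 plies

p1 H@[../#./#./../..]: H00[##/#./#./../..]-1 H30[../#./#./##/..]+1* H40[../#./#./../##]+1
p2 V@[../#./#./##/..]: V01[.#/##/#./##/..]-1* V11[../##/##/##/..]-1
p3 H@[.#/##/#./##/..]: H40[.#/##/#./##/##]+1*
p4 V@[.#/##/#./##/##] terminal -1; root [../#./#./../..] d9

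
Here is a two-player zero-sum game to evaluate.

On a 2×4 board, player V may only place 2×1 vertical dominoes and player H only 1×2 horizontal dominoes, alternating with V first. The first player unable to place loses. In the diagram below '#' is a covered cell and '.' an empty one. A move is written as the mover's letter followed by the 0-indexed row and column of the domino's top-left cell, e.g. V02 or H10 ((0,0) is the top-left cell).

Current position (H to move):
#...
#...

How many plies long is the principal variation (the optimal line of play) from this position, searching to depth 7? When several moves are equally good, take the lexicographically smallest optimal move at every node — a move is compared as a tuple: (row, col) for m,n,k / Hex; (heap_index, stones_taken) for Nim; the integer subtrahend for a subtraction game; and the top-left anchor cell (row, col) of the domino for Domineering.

p1 H@[#.../#...]: H01[###./#...]+1* H02[#.##/#...]+1 H11[#.../###.]+1 H12[#.../#.##]+1
p2 V@[###./#...]: V03[####/#..#]-1*
p3 H@[####/#..#]: H11[####/####]+1*
p4 V@[####/####] terminal -1; root [#.../#...] d7

PV length from [#.../#...]: 3 plies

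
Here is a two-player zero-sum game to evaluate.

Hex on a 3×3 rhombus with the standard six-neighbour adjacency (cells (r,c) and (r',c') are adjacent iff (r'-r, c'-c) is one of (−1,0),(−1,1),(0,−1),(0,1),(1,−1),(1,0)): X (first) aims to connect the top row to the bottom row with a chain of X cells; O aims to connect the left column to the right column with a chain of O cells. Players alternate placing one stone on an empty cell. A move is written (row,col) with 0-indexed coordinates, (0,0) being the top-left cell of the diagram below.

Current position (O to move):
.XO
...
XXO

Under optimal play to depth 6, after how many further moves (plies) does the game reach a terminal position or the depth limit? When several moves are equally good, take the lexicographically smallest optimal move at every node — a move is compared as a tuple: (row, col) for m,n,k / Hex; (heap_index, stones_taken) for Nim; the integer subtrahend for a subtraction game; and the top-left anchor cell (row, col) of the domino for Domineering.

p1 O@[.XO/.../XXO]: (0,0)[OXO/.../XXO]-1* (1,0)[.XO/O../XXO]-1 (1,1)[.XO/.O./XXO]-1 (1,2)[.XO/..O/XXO]-1
p2 X@[OXO/.../XXO]: (1,0)[OXO/X../XXO]+1* (1,1)[OXO/.X./XXO]+1 (1,2)[OXO/..X/XXO]+1
p3 O@[OXO/X../XXO] terminal -1; root [.XO/.../XXO] d6

PV length from [.XO/.../XXO]: 2 plies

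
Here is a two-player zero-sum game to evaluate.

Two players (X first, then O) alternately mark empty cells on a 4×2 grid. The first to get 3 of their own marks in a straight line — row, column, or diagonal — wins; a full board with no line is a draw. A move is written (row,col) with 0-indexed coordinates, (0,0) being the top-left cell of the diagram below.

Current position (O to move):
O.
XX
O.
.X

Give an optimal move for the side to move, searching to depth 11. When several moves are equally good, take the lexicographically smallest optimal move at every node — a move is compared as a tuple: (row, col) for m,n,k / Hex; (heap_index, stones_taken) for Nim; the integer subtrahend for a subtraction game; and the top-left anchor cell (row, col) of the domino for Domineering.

O's best at [O./XX/O./.X]: (2,1)

[O./XX/O./.X] O move#1: (0,1):-1/OO/XX/O./.X, (2,1):+0/O./XX/OO/.X*, (3,0):-1/O./XX/O./OX
[O./XX/OO/.X] X move#2: (0,1):+0/OX/XX/OO/.X*, (3,0):+0/O./XX/OO/XX
[OX/XX/OO/.X] O move#3: (3,0):+0/OX/XX/OO/OX*
[OX/XX/OO/OX] end (terminal +0, X#4); searched O./XX/O./.X to 11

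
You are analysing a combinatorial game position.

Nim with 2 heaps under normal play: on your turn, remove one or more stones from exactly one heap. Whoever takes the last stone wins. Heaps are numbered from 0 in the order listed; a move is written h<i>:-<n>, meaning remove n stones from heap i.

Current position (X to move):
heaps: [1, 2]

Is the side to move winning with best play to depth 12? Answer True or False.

X winning at [(1,2)]: True

ply 1, X at (1,2) | h0:-1=-1→(0,2); h1:-1=+1→(1,1)*; h1:-2=-1→(1,0)
ply 2, O at (1,1) | h0:-1=-1→(0,1)*; h1:-1=-1→(1,0)
ply 3, X at (0,1) | h1:-1=+1→(0,0)*
ply 4: (0,0) is terminal -1 (O); from (1,2) depth 12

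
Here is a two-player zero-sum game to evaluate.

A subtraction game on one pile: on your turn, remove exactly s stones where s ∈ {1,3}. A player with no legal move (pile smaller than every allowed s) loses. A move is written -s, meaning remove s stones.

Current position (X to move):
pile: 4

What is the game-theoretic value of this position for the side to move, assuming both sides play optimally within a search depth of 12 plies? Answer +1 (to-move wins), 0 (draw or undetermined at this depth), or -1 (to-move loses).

[4] X move#1: -1:-1/3*, -3:-1/1
[3] O move#2: -1:+1/2*, -3:+1/0
[2] X move#3: -1:-1/1*
[1] O move#4: -1:+1/0*
[0] end (terminal -1, X#5); searched 4 to 12

value(4, X) = -1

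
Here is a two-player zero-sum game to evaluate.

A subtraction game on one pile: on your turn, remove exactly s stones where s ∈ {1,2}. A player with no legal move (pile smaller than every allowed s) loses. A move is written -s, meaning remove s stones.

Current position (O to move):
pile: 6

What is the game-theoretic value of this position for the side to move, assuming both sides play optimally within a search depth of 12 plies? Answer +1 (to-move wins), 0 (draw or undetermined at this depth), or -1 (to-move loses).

value(6, O) = -1

ply 1, O at 6 | -1=-1→5*; -2=-1→4
ply 2, X at 5 | -1=-1→4; -2=+1→3*
ply 3, O at 3 | -1=-1→2*; -2=-1→1
ply 4, X at 2 | -1=-1→1; -2=+1→0*
ply 5: 0 is terminal -1 (O); from 6 depth 12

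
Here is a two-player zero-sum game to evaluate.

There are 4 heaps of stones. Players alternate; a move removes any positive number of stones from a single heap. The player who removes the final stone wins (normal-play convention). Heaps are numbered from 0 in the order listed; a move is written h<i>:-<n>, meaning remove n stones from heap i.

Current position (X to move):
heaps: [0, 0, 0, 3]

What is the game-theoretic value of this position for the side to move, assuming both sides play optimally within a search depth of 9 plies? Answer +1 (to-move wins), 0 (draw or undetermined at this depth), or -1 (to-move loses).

ply 1, X at (0,0,0,3) | h3:-1=-1→(0,0,0,2); h3:-2=-1→(0,0,0,1); h3:-3=+1→(0,0,0,0)*
ply 2: (0,0,0,0) is terminal -1 (O); from (0,0,0,3) depth 9

value((0,0,0,3), X) = +1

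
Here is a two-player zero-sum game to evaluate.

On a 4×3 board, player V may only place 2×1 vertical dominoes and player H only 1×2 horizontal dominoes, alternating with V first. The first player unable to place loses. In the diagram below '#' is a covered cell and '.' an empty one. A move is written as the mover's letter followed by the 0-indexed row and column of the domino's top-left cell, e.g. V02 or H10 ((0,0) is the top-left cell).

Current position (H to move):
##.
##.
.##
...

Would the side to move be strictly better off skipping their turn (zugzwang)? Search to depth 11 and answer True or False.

ply 1, H at ##./##./.##/... | H30=-1→##./##./.##/##.*; H31=-1→##./##./.##/.##
ply 2, V at ##./##./.##/##. | V02=+1→###/###/.##/##.*
ply 3: ###/###/.##/##. is terminal -1 (H); from ##./##./.##/... depth 11
if H skipped the turn, V would face:
~ ply 1, V at ##./##./.##/... | V02=-1→###/###/.##/...; V20=+1→##./##./###/#..*
~ ply 2, H at ##./##./###/#.. | H31=-1→##./##./###/###*
~ ply 3, V at ##./##./###/### | V02=+1→###/###/###/###*
~ ply 4: ###/###/###/### is terminal -1 (H); from ##./##./.##/... depth 11
compare (H): move=-1 vs pass=-1

zugzwang(##./##./.##/..., H) = False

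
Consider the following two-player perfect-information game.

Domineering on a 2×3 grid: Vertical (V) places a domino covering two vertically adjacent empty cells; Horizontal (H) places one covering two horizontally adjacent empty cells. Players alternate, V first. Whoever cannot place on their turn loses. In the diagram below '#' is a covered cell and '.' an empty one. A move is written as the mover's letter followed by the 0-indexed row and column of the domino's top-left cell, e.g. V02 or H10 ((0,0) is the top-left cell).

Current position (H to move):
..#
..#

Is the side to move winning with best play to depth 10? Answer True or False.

H winning at [..#/..#]: True

ply 1, H at ..#/..# | H00=+1→###/..#*; H10=+1→..#/###
ply 2: ###/..# is terminal -1 (V); from ..#/..# depth 10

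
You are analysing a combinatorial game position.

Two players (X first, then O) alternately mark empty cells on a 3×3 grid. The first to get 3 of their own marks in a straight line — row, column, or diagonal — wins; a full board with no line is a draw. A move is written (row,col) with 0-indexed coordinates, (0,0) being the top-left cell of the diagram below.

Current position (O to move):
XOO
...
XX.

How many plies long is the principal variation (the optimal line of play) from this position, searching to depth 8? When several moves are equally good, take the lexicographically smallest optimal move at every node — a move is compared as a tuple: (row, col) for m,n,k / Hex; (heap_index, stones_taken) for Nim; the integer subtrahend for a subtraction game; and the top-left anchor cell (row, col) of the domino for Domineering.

ply 1, O at XOO/.../XX. | (1,0)=-1→XOO/O../XX.*; (1,1)=-1→XOO/.O./XX.; (1,2)=-1→XOO/..O/XX.; (2,2)=-1→XOO/.../XXO
ply 2, X at XOO/O../XX. | (1,1)=+0→XOO/OX./XX.; (1,2)=+0→XOO/O.X/XX.; (2,2)=+1→XOO/O../XXX*
ply 3: XOO/O../XXX is terminal -1 (O); from XOO/.../XX. depth 8

PV length from [XOO/.../XX.]: 2 plies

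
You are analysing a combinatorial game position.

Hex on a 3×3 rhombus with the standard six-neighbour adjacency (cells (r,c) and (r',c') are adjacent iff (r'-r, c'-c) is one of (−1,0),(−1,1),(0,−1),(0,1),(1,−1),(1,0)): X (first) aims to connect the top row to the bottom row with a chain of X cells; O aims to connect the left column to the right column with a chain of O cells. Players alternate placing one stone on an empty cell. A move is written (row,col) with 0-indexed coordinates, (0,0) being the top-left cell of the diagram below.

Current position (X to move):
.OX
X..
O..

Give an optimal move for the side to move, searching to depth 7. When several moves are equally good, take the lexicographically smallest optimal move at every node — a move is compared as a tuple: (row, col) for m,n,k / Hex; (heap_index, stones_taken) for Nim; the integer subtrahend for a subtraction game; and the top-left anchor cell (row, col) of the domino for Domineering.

p1 X@[.OX/X../O..]: (0,0)[XOX/X../O..]-1 (1,1)[.OX/XX./O..]-1 (1,2)[.OX/X.X/O..]+1* (2,1)[.OX/X../OX.]+1 (2,2)[.OX/X../O.X]-1
p2 O@[.OX/X.X/O..]: (0,0)[OOX/X.X/O..]-1* (1,1)[.OX/XOX/O..]-1 (2,1)[.OX/X.X/OO.]-1 (2,2)[.OX/X.X/O.O]-1
p3 X@[OOX/X.X/O..]: (1,1)[OOX/XXX/O..]+1* (2,1)[OOX/X.X/OX.]+1 (2,2)[OOX/X.X/O.X]+1
p4 O@[OOX/XXX/O..]: (2,1)[OOX/XXX/OO.]-1* (2,2)[OOX/XXX/O.O]-1
p5 X@[OOX/XXX/OO.]: (2,2)[OOX/XXX/OOX]+1*
p6 O@[OOX/XXX/OOX] terminal -1; root [.OX/X../O..] d7

X's best at [.OX/X../O..]: (1,2)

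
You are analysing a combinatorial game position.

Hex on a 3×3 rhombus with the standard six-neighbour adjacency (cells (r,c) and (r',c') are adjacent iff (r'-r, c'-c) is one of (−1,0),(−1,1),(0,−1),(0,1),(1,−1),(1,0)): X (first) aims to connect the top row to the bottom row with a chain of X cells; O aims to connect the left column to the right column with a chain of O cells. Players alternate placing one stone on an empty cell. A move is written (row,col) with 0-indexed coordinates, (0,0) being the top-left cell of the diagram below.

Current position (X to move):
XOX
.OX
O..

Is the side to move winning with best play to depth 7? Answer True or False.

p1 X@[XOX/.OX/O..]: (1,0)[XOX/XOX/O..]+1* (2,1)[XOX/.OX/OX.]+1 (2,2)[XOX/.OX/O.X]+1
p2 O@[XOX/XOX/O..]: (2,1)[XOX/XOX/OO.]-1* (2,2)[XOX/XOX/O.O]-1
p3 X@[XOX/XOX/OO.]: (2,2)[XOX/XOX/OOX]+1*
p4 O@[XOX/XOX/OOX] terminal -1; root [XOX/.OX/O..] d7

X winning at [XOX/.OX/O..]: True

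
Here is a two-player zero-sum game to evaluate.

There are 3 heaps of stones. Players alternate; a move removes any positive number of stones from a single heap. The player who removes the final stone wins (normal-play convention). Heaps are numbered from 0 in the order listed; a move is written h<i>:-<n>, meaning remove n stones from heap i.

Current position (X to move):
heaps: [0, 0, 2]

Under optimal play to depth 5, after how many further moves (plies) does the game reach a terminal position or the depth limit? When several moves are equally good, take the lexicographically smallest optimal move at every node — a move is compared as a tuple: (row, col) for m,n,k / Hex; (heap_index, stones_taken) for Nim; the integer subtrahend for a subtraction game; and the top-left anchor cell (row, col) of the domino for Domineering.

p1 X@[(0,0,2)]: h2:-1[(0,0,1)]-1 h2:-2[(0,0,0)]+1*
p2 O@[(0,0,0)] terminal -1; root [(0,0,2)] d5

PV length from [(0,0,2)]: 1 ply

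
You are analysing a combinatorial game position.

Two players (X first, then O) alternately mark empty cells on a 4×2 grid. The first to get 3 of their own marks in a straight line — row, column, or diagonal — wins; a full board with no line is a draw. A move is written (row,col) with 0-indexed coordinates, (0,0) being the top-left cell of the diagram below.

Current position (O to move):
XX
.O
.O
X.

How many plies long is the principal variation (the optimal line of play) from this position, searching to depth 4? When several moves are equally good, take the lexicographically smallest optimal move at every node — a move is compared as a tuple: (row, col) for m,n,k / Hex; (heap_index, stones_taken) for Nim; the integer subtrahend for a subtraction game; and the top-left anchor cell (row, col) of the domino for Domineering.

p1 O@[XX/.O/.O/X.]: (1,0)[XX/OO/.O/X.]+0 (2,0)[XX/.O/OO/X.]+0 (3,1)[XX/.O/.O/XO]+1*
p2 X@[XX/.O/.O/XO] terminal -1; root [XX/.O/.O/X.] d4

PV length from [XX/.O/.O/X.]: 1 ply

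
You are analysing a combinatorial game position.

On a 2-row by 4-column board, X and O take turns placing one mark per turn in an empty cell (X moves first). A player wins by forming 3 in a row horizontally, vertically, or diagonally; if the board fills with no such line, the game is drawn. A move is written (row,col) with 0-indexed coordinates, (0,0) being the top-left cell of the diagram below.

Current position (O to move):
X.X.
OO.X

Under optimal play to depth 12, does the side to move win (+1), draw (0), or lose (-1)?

value(X.X./OO.X, O) = +1

p1 O@[X.X./OO.X]: (0,1)[XOX./OO.X]+0 (0,3)[X.XO/OO.X]-1 (1,2)[X.X./OOOX]+1*
p2 X@[X.X./OOOX] terminal -1; root [X.X./OO.X] d12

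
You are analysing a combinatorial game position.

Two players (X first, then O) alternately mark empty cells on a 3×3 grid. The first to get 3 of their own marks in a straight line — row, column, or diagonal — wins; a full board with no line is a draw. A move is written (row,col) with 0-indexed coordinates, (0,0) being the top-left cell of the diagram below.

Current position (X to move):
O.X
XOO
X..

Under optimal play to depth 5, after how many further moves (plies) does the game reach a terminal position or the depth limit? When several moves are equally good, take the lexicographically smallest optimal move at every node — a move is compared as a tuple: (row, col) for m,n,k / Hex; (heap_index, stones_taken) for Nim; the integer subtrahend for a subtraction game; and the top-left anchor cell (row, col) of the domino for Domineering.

ply 1, X at O.X/XOO/X.. | (0,1)=-1→OXX/XOO/X..; (2,1)=-1→O.X/XOO/XX.; (2,2)=+0→O.X/XOO/X.X*
ply 2, O at O.X/XOO/X.X | (0,1)=-1→OOX/XOO/X.X; (2,1)=+0→O.X/XOO/XOX*
ply 3, X at O.X/XOO/XOX | (0,1)=+0→OXX/XOO/XOX*
ply 4: OXX/XOO/XOX is terminal +0 (O); from O.X/XOO/X.. depth 5

PV length from [O.X/XOO/X..]: 3 plies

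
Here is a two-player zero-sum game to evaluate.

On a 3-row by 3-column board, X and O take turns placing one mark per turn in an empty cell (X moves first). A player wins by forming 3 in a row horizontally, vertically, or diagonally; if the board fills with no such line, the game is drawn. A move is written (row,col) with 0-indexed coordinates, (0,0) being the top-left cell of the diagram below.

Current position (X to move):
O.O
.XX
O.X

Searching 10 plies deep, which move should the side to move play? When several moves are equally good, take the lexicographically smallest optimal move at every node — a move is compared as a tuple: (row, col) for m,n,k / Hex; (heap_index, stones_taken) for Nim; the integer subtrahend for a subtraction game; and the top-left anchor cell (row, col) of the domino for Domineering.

X's best at [O.O/.XX/O.X]: (1,0)

p1 X@[O.O/.XX/O.X]: (0,1)[OXO/.XX/O.X]-1 (1,0)[O.O/XXX/O.X]+1* (2,1)[O.O/.XX/OXX]-1
p2 O@[O.O/XXX/O.X] terminal -1; root [O.O/.XX/O.X] d10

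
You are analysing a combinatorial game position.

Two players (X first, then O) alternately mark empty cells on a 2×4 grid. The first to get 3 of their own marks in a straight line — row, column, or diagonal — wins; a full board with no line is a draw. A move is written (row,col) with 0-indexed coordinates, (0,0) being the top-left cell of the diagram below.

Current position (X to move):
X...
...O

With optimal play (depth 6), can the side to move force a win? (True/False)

p1 X@[X.../...O]: (0,1)[XX../...O]+0* (0,2)[X.X./...O]+0 (0,3)[X..X/...O]+0 (1,0)[X.../X..O]+0 (1,1)[X.../.X.O]+0 (1,2)[X.../..XO]+0
p2 O@[XX../...O]: (0,2)[XXO./...O]+0* (0,3)[XX.O/...O]-1 (1,0)[XX../O..O]-1 (1,1)[XX../.O.O]-1 (1,2)[XX../..OO]-1
p3 X@[XXO./...O]: (0,3)[XXOX/...O]+0* (1,0)[XXO./X..O]+0 (1,1)[XXO./.X.O]+0 (1,2)[XXO./..XO]+0
p4 O@[XXOX/...O]: (1,0)[XXOX/O..O]+0* (1,1)[XXOX/.O.O]+0 (1,2)[XXOX/..OO]+0
p5 X@[XXOX/O..O]: (1,1)[XXOX/OX.O]+0* (1,2)[XXOX/O.XO]+0
p6 O@[XXOX/OX.O]: (1,2)[XXOX/OXOO]+0*
p7 X@[XXOX/OXOO] terminal +0; root [X.../...O] d6

X winning at [X.../...O]: False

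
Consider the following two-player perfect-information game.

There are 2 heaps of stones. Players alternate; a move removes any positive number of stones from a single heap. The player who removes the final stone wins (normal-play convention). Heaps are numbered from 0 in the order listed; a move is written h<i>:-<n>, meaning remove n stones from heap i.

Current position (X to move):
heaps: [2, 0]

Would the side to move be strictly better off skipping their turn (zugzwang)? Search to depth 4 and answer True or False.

zugzwang((2,0), X) = False

ply 1, X at (2,0) | h0:-1=-1→(1,0); h0:-2=+1→(0,0)*
ply 2: (0,0) is terminal -1 (O); from (2,0) depth 4
if X skipped the turn, O would face:
~ ply 1, O at (2,0) | h0:-1=-1→(1,0); h0:-2=+1→(0,0)*
~ ply 2: (0,0) is terminal -1 (X); from (2,0) depth 4
compare (X): move=+1 vs pass=-1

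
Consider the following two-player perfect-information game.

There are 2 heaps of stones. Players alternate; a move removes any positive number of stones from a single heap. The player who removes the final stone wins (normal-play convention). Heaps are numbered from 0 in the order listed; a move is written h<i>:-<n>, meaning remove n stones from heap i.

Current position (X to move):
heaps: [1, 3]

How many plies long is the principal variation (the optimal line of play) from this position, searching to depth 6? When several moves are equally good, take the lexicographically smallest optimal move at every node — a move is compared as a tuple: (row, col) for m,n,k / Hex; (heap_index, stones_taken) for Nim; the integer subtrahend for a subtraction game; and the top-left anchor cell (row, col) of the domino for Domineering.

PV length from [(1,3)]: 3 plies

[(1,3)] X move#1: h0:-1:-1/(0,3), h1:-1:-1/(1,2), h1:-2:+1/(1,1)*, h1:-3:-1/(1,0)
[(1,1)] O move#2: h0:-1:-1/(0,1)*, h1:-1:-1/(1,0)
[(0,1)] X move#3: h1:-1:+1/(0,0)*
[(0,0)] end (terminal -1, O#4); searched (1,3) to 6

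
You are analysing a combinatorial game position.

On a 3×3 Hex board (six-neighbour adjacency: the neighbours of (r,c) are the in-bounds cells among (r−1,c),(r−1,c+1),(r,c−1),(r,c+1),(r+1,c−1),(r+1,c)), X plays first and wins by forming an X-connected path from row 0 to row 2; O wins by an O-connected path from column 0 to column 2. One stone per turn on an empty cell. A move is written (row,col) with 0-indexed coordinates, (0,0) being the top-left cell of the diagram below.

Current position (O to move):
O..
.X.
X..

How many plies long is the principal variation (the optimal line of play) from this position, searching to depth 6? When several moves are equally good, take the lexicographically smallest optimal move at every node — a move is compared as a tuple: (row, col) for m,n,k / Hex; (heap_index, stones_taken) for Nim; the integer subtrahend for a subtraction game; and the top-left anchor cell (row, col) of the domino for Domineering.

[O../.X./X..] O move#1: (0,1):-1/OO./.X./X..*, (0,2):-1/O.O/.X./X.., (1,0):-1/O../OX./X.., (1,2):-1/O../.XO/X.., (2,1):-1/O../.X./XO., (2,2):-1/O../.X./X.O
[OO./.X./X..] X move#2: (0,2):+1/OOX/.X./X..*, (1,0):-1/OO./XX./X.., (1,2):-1/OO./.XX/X.., (2,1):-1/OO./.X./XX., (2,2):-1/OO./.X./X.X
[OOX/.X./X..] end (terminal -1, O#3); searched O../.X./X.. to 6

PV length from [O../.X./X..]: 2 plies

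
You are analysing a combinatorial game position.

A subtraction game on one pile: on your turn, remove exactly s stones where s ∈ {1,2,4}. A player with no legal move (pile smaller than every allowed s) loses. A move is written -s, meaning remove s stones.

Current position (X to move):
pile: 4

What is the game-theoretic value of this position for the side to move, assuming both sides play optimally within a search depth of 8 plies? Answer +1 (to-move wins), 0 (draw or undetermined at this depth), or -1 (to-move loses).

p1 X@[4]: -1[3]+1* -2[2]-1 -4[0]+1
p2 O@[3]: -1[2]-1* -2[1]-1
p3 X@[2]: -1[1]-1 -2[0]+1*
p4 O@[0] terminal -1; root [4] d8

value(4, X) = +1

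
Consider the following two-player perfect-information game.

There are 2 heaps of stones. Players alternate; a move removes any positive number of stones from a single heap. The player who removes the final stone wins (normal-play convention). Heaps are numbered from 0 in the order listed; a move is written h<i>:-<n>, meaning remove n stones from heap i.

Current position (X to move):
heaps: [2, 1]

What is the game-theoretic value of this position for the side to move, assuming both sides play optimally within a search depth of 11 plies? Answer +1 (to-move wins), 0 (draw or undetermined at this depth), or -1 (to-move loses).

p1 X@[(2,1)]: h0:-1[(1,1)]+1* h0:-2[(0,1)]-1 h1:-1[(2,0)]-1
p2 O@[(1,1)]: h0:-1[(0,1)]-1* h1:-1[(1,0)]-1
p3 X@[(0,1)]: h1:-1[(0,0)]+1*
p4 O@[(0,0)] terminal -1; root [(2,1)] d11

value((2,1), X) = +1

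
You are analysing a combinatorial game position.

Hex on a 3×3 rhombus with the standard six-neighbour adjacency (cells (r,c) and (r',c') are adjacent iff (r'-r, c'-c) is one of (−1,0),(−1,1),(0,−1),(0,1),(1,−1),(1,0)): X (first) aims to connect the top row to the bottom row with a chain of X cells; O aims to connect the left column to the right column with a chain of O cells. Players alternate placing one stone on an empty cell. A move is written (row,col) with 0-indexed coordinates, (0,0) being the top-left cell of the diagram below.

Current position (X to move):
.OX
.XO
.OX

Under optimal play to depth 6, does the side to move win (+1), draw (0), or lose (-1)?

[.OX/.XO/.OX] X move#1: (0,0):-1/XOX/.XO/.OX, (1,0):-1/.OX/XXO/.OX, (2,0):+1/.OX/.XO/XOX*
[.OX/.XO/XOX] end (terminal -1, O#2); searched .OX/.XO/.OX to 6

value(.OX/.XO/.OX, X) = +1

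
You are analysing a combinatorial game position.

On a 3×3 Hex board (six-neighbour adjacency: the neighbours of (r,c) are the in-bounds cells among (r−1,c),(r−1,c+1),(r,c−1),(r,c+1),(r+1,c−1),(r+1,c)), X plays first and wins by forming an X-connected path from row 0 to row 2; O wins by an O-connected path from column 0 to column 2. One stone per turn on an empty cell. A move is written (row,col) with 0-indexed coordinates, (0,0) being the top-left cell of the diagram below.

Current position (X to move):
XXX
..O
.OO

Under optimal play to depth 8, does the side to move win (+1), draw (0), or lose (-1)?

value(XXX/..O/.OO, X) = +1

[XXX/..O/.OO] X move#1: (1,0):-1/XXX/X.O/.OO, (1,1):-1/XXX/.XO/.OO, (2,0):+1/XXX/..O/XOO*
[XXX/..O/XOO] O move#2: (1,0):-1/XXX/O.O/XOO*, (1,1):-1/XXX/.OO/XOO
[XXX/O.O/XOO] X move#3: (1,1):+1/XXX/OXO/XOO*
[XXX/OXO/XOO] end (terminal -1, O#4); searched XXX/..O/.OO to 8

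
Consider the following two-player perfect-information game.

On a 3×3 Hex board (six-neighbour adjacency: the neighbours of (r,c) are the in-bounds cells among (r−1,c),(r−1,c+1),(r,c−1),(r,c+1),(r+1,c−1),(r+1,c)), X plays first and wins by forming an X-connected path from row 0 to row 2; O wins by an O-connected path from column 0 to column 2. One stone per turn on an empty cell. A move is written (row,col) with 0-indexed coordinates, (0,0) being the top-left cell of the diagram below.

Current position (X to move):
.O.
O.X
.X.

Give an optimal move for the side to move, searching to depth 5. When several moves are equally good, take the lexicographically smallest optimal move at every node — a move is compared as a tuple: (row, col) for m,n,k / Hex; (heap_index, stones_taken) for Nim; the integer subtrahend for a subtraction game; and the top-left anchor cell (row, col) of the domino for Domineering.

[.O./O.X/.X.] X move#1: (0,0):-1/XO./O.X/.X., (0,2):+1/.OX/O.X/.X.*, (1,1):-1/.O./OXX/.X., (2,0):-1/.O./O.X/XX., (2,2):-1/.O./O.X/.XX
[.OX/O.X/.X.] end (terminal -1, O#2); searched .O./O.X/.X. to 5

X's best at [.O./O.X/.X.]: (0,2)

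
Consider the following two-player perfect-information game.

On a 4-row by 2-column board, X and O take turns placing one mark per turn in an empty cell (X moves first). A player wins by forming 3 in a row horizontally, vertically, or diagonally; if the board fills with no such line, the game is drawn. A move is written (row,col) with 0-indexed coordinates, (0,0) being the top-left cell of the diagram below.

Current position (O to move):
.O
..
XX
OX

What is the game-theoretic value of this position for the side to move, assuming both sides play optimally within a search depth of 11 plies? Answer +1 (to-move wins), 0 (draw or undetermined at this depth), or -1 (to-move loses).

value(.O/../XX/OX, O) = 0

ply 1, O at .O/../XX/OX | (0,0)=-1→OO/../XX/OX; (1,0)=-1→.O/O./XX/OX; (1,1)=+0→.O/.O/XX/OX*
ply 2, X at .O/.O/XX/OX | (0,0)=+0→XO/.O/XX/OX*; (1,0)=+0→.O/XO/XX/OX
ply 3, O at XO/.O/XX/OX | (1,0)=+0→XO/OO/XX/OX*
ply 4: XO/OO/XX/OX is terminal +0 (X); from .O/../XX/OX depth 11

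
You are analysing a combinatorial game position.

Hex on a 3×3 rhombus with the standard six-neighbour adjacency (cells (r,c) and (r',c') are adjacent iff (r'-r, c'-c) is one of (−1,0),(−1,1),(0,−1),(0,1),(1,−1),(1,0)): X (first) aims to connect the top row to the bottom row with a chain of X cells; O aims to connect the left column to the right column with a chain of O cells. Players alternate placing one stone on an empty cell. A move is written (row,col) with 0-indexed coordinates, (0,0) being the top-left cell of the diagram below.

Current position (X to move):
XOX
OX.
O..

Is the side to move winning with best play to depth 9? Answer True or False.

X winning at [XOX/OX./O..]: True

ply 1, X at XOX/OX./O.. | (1,2)=+1→XOX/OXX/O..*; (2,1)=+1→XOX/OX./OX.; (2,2)=+1→XOX/OX./O.X
ply 2, O at XOX/OXX/O.. | (2,1)=-1→XOX/OXX/OO.*; (2,2)=-1→XOX/OXX/O.O
ply 3, X at XOX/OXX/OO. | (2,2)=+1→XOX/OXX/OOX*
ply 4: XOX/OXX/OOX is terminal -1 (O); from XOX/OX./O.. depth 9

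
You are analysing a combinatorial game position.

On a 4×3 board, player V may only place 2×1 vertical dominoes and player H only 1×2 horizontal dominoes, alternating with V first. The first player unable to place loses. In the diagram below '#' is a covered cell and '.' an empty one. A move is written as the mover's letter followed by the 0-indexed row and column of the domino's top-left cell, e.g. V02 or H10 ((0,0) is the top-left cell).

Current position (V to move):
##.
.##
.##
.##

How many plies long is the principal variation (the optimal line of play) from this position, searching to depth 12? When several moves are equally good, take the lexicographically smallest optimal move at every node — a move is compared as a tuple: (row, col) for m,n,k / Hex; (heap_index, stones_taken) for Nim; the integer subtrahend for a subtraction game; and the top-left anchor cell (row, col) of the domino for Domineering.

PV length from [##./.##/.##/.##]: 1 ply

ply 1, V at ##./.##/.##/.## | V10=+1→##./###/###/.##*; V20=+1→##./.##/###/###
ply 2: ##./###/###/.## is terminal -1 (H); from ##./.##/.##/.## depth 12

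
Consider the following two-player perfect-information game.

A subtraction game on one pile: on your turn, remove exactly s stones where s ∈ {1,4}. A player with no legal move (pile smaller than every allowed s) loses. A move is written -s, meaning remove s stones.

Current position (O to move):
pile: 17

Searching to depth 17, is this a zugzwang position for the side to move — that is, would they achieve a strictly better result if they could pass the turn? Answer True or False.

ply 1, O at 17 | -1=-1→16*; -4=-1→13
ply 2, X at 16 | -1=+1→15*; -4=+1→12
ply 3, O at 15 | -1=-1→14*; -4=-1→11
ply 4, X at 14 | -1=-1→13; -4=+1→10*
ply 5, O at 10 | -1=-1→9*; -4=-1→6
ply 6, X at 9 | -1=-1→8; -4=+1→5*
ply 7, O at 5 | -1=-1→4*; -4=-1→1
ply 8, X at 4 | -1=-1→3; -4=+1→0*
ply 9: 0 is terminal -1 (O); from 17 depth 17
suppose O passes — search the same position with X to move:
pass> ply 1, X at 17 | -1=-1→16*; -4=-1→13
pass> ply 2, O at 16 | -1=+1→15*; -4=+1→12
pass> ply 3, X at 15 | -1=-1→14*; -4=-1→11
pass> ply 4, O at 14 | -1=-1→13; -4=+1→10*
pass> ply 5, X at 10 | -1=-1→9*; -4=-1→6
pass> ply 6, O at 9 | -1=-1→8; -4=+1→5*
pass> ply 7, X at 5 | -1=-1→4*; -4=-1→1
pass> ply 8, O at 4 | -1=-1→3; -4=+1→0*
pass> ply 9: 0 is terminal -1 (X); from 17 depth 17
for O: play -1, pass +1

zugzwang(17, O) = True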